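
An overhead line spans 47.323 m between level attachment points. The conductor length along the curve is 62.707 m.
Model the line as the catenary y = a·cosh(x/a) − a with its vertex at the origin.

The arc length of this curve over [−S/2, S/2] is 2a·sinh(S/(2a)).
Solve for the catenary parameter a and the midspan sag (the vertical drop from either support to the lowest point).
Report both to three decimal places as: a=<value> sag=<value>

a=17.713 sag=18.298

seed: a₀ = √(S³/(24(L−S))) = √(47.323³/(24·15.384)) = 16.942135
iter 1: u=1.396607  f(a)=+1.572e+00  f'(a)=-2.196e+00  a ← 16.942135 − (+1.572e+00/-2.196e+00) = 17.657991
iter 2: u=1.339988  f(a)=+1.051e-01  f'(a)=-1.911e+00  a ← 17.657991 − (+1.051e-01/-1.911e+00) = 17.712994
iter 3: u=1.335827  f(a)=+5.446e-04  f'(a)=-1.891e+00  a ← 17.712994 − (+5.446e-04/-1.891e+00) = 17.713282
iter 4: u=1.335806  f(a)=+1.478e-08  f'(a)=-1.891e+00  a ← 17.713282 − (+1.478e-08/-1.891e+00) = 17.713282
iter 5: u=1.335806  f(a)=+0.000e+00  f'(a)=-1.891e+00  a ← 17.713282 − (+0.000e+00/-1.891e+00) = 17.713282
converged: |Δa| < 1e-12 after 5 iterations
sag = a·(cosh(S/(2a)) − 1) = 17.713282·(cosh(1.335806) − 1) = 18.297860
T_max/T_min = cosh(S/(2a)) = 2.033002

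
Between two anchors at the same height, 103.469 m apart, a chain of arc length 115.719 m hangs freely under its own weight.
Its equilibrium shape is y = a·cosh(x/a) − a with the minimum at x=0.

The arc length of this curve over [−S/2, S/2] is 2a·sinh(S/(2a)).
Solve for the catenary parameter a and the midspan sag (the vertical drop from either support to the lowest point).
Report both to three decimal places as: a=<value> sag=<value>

a=62.444 sag=22.685

seed: a₀ = √(S³/(24(L−S))) = √(103.469³/(24·12.250)) = 61.382096
iter 1: u=0.842827  f(a)=+4.425e-01  f'(a)=-4.282e-01  a ← 61.382096 − (+4.425e-01/-4.282e-01) = 62.415501
iter 2: u=0.828873  f(a)=+1.142e-02  f'(a)=-4.064e-01  a ← 62.415501 − (+1.142e-02/-4.064e-01) = 62.443610
iter 3: u=0.828500  f(a)=+8.058e-06  f'(a)=-4.058e-01  a ← 62.443610 − (+8.058e-06/-4.058e-01) = 62.443630
iter 4: u=0.828499  f(a)=+4.022e-12  f'(a)=-4.058e-01  a ← 62.443630 − (+4.022e-12/-4.058e-01) = 62.443630
converged: |Δa| < 1e-12 after 4 iterations
sag = a·(cosh(S/(2a)) − 1) = 62.443630·(cosh(0.828499) − 1) = 22.685264
T_max/T_min = cosh(S/(2a)) = 1.363292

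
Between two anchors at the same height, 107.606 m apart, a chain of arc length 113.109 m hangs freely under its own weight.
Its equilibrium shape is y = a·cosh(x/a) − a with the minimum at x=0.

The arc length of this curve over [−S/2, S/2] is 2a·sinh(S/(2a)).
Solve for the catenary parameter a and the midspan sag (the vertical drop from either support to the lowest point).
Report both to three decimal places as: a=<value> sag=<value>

seed: a₀ = √(S³/(24(L−S))) = √(107.606³/(24·5.503)) = 97.129098
iter 1: u=0.553933  f(a)=+8.505e-02  f'(a)=-1.168e-01  a ← 97.129098 − (+8.505e-02/-1.168e-01) = 97.857062
iter 2: u=0.549812  f(a)=+9.656e-04  f'(a)=-1.142e-01  a ← 97.857062 − (+9.656e-04/-1.142e-01) = 97.865519
iter 3: u=0.549765  f(a)=+1.276e-07  f'(a)=-1.142e-01  a ← 97.865519 − (+1.276e-07/-1.142e-01) = 97.865520
iter 4: u=0.549765  f(a)=+1.421e-14  f'(a)=-1.142e-01  a ← 97.865520 − (+1.421e-14/-1.142e-01) = 97.865520
converged: |Δa| < 1e-12 after 4 iterations
sag = a·(cosh(S/(2a)) − 1) = 97.865520·(cosh(0.549765) − 1) = 15.165765
T_max/T_min = cosh(S/(2a)) = 1.154965

a=97.866 sag=15.166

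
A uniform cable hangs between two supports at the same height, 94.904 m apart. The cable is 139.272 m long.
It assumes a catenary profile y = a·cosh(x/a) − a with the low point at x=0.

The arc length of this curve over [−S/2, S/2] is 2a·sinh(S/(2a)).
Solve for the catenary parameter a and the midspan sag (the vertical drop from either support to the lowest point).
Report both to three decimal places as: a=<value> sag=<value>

a=30.138 sag=45.740

seed: a₀ = √(S³/(24(L−S))) = √(94.904³/(24·44.368)) = 28.332587
iter 1: u=1.674821  f(a)=+6.655e+00  f'(a)=-4.103e+00  a ← 28.332587 − (+6.655e+00/-4.103e+00) = 29.954463
iter 2: u=1.584138  f(a)=+6.142e-01  f'(a)=-3.378e+00  a ← 29.954463 − (+6.142e-01/-3.378e+00) = 30.136300
iter 3: u=1.574579  f(a)=+6.407e-03  f'(a)=-3.308e+00  a ← 30.136300 − (+6.407e-03/-3.308e+00) = 30.138237
iter 4: u=1.574478  f(a)=+7.132e-07  f'(a)=-3.307e+00  a ← 30.138237 − (+7.132e-07/-3.307e+00) = 30.138238
iter 5: u=1.574478  f(a)=+2.842e-14  f'(a)=-3.307e+00  a ← 30.138238 − (+2.842e-14/-3.307e+00) = 30.138238
converged: |Δa| < 1e-12 after 5 iterations
sag = a·(cosh(S/(2a)) − 1) = 30.138238·(cosh(1.574478) − 1) = 45.739861
T_max/T_min = cosh(S/(2a)) = 2.517669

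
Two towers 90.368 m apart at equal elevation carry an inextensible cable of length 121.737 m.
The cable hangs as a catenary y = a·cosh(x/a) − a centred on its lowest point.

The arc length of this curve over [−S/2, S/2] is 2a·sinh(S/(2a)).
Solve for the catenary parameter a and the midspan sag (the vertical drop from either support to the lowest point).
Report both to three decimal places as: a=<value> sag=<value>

a=32.824 sag=36.331

seed: a₀ = √(S³/(24(L−S))) = √(90.368³/(24·31.369)) = 31.308773
iter 1: u=1.443174  f(a)=+3.433e+00  f'(a)=-2.453e+00  a ← 31.308773 − (+3.433e+00/-2.453e+00) = 32.708203
iter 2: u=1.381427  f(a)=+2.436e-01  f'(a)=-2.117e+00  a ← 32.708203 − (+2.436e-01/-2.117e+00) = 32.823306
iter 3: u=1.376583  f(a)=+1.434e-03  f'(a)=-2.092e+00  a ← 32.823306 − (+1.434e-03/-2.092e+00) = 32.823991
iter 4: u=1.376554  f(a)=+5.029e-08  f'(a)=-2.092e+00  a ← 32.823991 − (+5.029e-08/-2.092e+00) = 32.823991
iter 5: u=1.376554  f(a)=+0.000e+00  f'(a)=-2.092e+00  a ← 32.823991 − (+0.000e+00/-2.092e+00) = 32.823991
converged: |Δa| < 1e-12 after 5 iterations
sag = a·(cosh(S/(2a)) − 1) = 32.823991·(cosh(1.376554) − 1) = 36.330826
T_max/T_min = cosh(S/(2a)) = 2.106838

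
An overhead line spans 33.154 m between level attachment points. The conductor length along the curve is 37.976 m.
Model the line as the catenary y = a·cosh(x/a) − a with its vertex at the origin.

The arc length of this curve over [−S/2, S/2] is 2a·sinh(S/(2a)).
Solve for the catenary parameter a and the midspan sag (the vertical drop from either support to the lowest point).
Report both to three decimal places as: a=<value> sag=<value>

seed: a₀ = √(S³/(24(L−S))) = √(33.154³/(24·4.822)) = 17.745354
iter 1: u=0.934160  f(a)=+2.148e-01  f'(a)=-5.924e-01  a ← 17.745354 − (+2.148e-01/-5.924e-01) = 18.107988
iter 2: u=0.915452  f(a)=+6.762e-03  f'(a)=-5.556e-01  a ← 18.107988 − (+6.762e-03/-5.556e-01) = 18.120157
iter 3: u=0.914838  f(a)=+7.181e-06  f'(a)=-5.545e-01  a ← 18.120157 − (+7.181e-06/-5.545e-01) = 18.120170
iter 4: u=0.914837  f(a)=+8.114e-12  f'(a)=-5.545e-01  a ← 18.120170 − (+8.114e-12/-5.545e-01) = 18.120170
converged: |Δa| < 1e-12 after 4 iterations
sag = a·(cosh(S/(2a)) − 1) = 18.120170·(cosh(0.914837) − 1) = 8.126443
T_max/T_min = cosh(S/(2a)) = 1.448475

a=18.120 sag=8.126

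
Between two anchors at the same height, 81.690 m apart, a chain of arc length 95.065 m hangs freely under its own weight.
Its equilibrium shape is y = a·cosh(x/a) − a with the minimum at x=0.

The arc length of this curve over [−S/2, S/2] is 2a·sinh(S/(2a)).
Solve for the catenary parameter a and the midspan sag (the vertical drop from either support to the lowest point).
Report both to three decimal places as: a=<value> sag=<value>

a=42.186 sag=21.367

seed: a₀ = √(S³/(24(L−S))) = √(81.690³/(24·13.375)) = 41.209830
iter 1: u=0.991147  f(a)=+6.725e-01  f'(a)=-7.152e-01  a ← 41.209830 − (+6.725e-01/-7.152e-01) = 42.150231
iter 2: u=0.969034  f(a)=+2.371e-02  f'(a)=-6.655e-01  a ← 42.150231 − (+2.371e-02/-6.655e-01) = 42.185855
iter 3: u=0.968216  f(a)=+3.185e-05  f'(a)=-6.638e-01  a ← 42.185855 − (+3.185e-05/-6.638e-01) = 42.185903
iter 4: u=0.968214  f(a)=+5.765e-11  f'(a)=-6.638e-01  a ← 42.185903 − (+5.765e-11/-6.638e-01) = 42.185903
iter 5: u=0.968214  f(a)=+1.421e-14  f'(a)=-6.638e-01  a ← 42.185903 − (+1.421e-14/-6.638e-01) = 42.185903
converged: |Δa| < 1e-12 after 5 iterations
sag = a·(cosh(S/(2a)) − 1) = 42.185903·(cosh(0.968214) − 1) = 21.367137
T_max/T_min = cosh(S/(2a)) = 1.506499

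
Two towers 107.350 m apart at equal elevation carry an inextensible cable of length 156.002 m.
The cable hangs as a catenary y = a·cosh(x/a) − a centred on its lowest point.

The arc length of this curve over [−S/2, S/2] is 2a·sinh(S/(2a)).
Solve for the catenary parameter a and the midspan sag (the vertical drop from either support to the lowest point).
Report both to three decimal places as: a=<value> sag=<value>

seed: a₀ = √(S³/(24(L−S))) = √(107.350³/(24·48.652)) = 32.549708
iter 1: u=1.649016  f(a)=+7.060e+00  f'(a)=-3.885e+00  a ← 32.549708 − (+7.060e+00/-3.885e+00) = 34.366724
iter 2: u=1.561831  f(a)=+6.343e-01  f'(a)=-3.216e+00  a ← 34.366724 − (+6.343e-01/-3.216e+00) = 34.563953
iter 3: u=1.552918  f(a)=+6.236e-03  f'(a)=-3.153e+00  a ← 34.563953 − (+6.236e-03/-3.153e+00) = 34.565931
iter 4: u=1.552830  f(a)=+6.159e-07  f'(a)=-3.152e+00  a ← 34.565931 − (+6.159e-07/-3.152e+00) = 34.565931
iter 5: u=1.552830  f(a)=+0.000e+00  f'(a)=-3.152e+00  a ← 34.565931 − (+0.000e+00/-3.152e+00) = 34.565931
converged: |Δa| < 1e-12 after 5 iterations
sag = a·(cosh(S/(2a)) − 1) = 34.565931·(cosh(1.552830) − 1) = 50.750888
T_max/T_min = cosh(S/(2a)) = 2.468234

a=34.566 sag=50.751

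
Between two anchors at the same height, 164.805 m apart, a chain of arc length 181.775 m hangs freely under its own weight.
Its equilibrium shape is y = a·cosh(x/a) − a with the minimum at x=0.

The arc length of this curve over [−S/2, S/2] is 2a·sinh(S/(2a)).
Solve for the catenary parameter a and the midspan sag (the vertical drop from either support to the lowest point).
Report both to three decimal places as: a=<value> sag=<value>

a=106.418 sag=33.530

seed: a₀ = √(S³/(24(L−S))) = √(164.805³/(24·16.970)) = 104.835660
iter 1: u=0.786016  f(a)=+5.320e-01  f'(a)=-3.442e-01  a ← 104.835660 − (+5.320e-01/-3.442e-01) = 106.381302
iter 2: u=0.774596  f(a)=+1.199e-02  f'(a)=-3.288e-01  a ← 106.381302 − (+1.199e-02/-3.288e-01) = 106.417776
iter 3: u=0.774330  f(a)=+6.408e-06  f'(a)=-3.285e-01  a ← 106.417776 − (+6.408e-06/-3.285e-01) = 106.417796
iter 4: u=0.774330  f(a)=+1.847e-12  f'(a)=-3.285e-01  a ← 106.417796 − (+1.847e-12/-3.285e-01) = 106.417796
converged: |Δa| < 1e-12 after 4 iterations
sag = a·(cosh(S/(2a)) − 1) = 106.417796·(cosh(0.774330) − 1) = 33.529640
T_max/T_min = cosh(S/(2a)) = 1.315076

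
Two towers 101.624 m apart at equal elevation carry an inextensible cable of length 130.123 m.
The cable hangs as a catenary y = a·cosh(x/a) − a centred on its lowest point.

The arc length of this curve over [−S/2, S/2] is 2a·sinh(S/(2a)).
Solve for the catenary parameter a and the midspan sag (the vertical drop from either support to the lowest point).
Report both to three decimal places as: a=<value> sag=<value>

a=40.723 sag=36.032

seed: a₀ = √(S³/(24(L−S))) = √(101.624³/(24·28.499)) = 39.171842
iter 1: u=1.297156  f(a)=+2.496e+00  f'(a)=-1.715e+00  a ← 39.171842 − (+2.496e+00/-1.715e+00) = 40.627146
iter 2: u=1.250691  f(a)=+1.458e-01  f'(a)=-1.520e+00  a ← 40.627146 − (+1.458e-01/-1.520e+00) = 40.723093
iter 3: u=1.247744  f(a)=+5.663e-04  f'(a)=-1.508e+00  a ← 40.723093 − (+5.663e-04/-1.508e+00) = 40.723468
iter 4: u=1.247733  f(a)=+8.610e-09  f'(a)=-1.508e+00  a ← 40.723468 − (+8.610e-09/-1.508e+00) = 40.723468
iter 5: u=1.247733  f(a)=+0.000e+00  f'(a)=-1.508e+00  a ← 40.723468 − (+0.000e+00/-1.508e+00) = 40.723468
converged: |Δa| < 1e-12 after 5 iterations
sag = a·(cosh(S/(2a)) − 1) = 40.723468·(cosh(1.247733) − 1) = 36.031985
T_max/T_min = cosh(S/(2a)) = 1.884797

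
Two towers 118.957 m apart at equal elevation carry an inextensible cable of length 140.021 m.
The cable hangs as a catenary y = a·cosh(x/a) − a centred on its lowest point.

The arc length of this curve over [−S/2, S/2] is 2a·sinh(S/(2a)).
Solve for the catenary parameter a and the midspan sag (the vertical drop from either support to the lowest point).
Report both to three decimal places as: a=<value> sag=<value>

seed: a₀ = √(S³/(24(L−S))) = √(118.957³/(24·21.064)) = 57.704404
iter 1: u=1.030745  f(a)=+1.148e+00  f'(a)=-8.106e-01  a ← 57.704404 − (+1.148e+00/-8.106e-01) = 59.120192
iter 2: u=1.006061  f(a)=+4.360e-02  f'(a)=-7.501e-01  a ← 59.120192 − (+4.360e-02/-7.501e-01) = 59.178311
iter 3: u=1.005073  f(a)=+6.841e-05  f'(a)=-7.478e-01  a ← 59.178311 − (+6.841e-05/-7.478e-01) = 59.178403
iter 4: u=1.005071  f(a)=+1.690e-10  f'(a)=-7.477e-01  a ← 59.178403 − (+1.690e-10/-7.477e-01) = 59.178403
iter 5: u=1.005071  f(a)=+2.842e-14  f'(a)=-7.477e-01  a ← 59.178403 − (+2.842e-14/-7.477e-01) = 59.178403
converged: |Δa| < 1e-12 after 5 iterations
sag = a·(cosh(S/(2a)) − 1) = 59.178403·(cosh(1.005071) − 1) = 32.492495
T_max/T_min = cosh(S/(2a)) = 1.549060

a=59.178 sag=32.492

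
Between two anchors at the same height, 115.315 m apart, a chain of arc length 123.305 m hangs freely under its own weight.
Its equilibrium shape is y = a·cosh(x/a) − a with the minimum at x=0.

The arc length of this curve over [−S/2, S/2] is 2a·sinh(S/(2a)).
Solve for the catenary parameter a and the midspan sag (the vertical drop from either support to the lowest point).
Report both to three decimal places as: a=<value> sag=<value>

seed: a₀ = √(S³/(24(L−S))) = √(115.315³/(24·7.990)) = 89.423094
iter 1: u=0.644772  f(a)=+1.677e-01  f'(a)=-1.862e-01  a ← 89.423094 − (+1.677e-01/-1.862e-01) = 90.323743
iter 2: u=0.638343  f(a)=+2.568e-03  f'(a)=-1.806e-01  a ← 90.323743 − (+2.568e-03/-1.806e-01) = 90.337963
iter 3: u=0.638242  f(a)=+6.226e-07  f'(a)=-1.805e-01  a ← 90.337963 − (+6.226e-07/-1.805e-01) = 90.337966
iter 4: u=0.638242  f(a)=+2.842e-14  f'(a)=-1.805e-01  a ← 90.337966 − (+2.842e-14/-1.805e-01) = 90.337966
converged: |Δa| < 1e-12 after 4 iterations
sag = a·(cosh(S/(2a)) − 1) = 90.337966·(cosh(0.638242) − 1) = 19.032866
T_max/T_min = cosh(S/(2a)) = 1.210685

a=90.338 sag=19.033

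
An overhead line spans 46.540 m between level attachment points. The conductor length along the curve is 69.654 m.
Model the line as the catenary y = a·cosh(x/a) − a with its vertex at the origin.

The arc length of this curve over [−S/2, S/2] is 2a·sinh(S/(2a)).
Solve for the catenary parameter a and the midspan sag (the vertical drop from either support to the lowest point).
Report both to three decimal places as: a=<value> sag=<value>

a=14.388 sag=23.294

seed: a₀ = √(S³/(24(L−S))) = √(46.540³/(24·23.114)) = 13.480202
iter 1: u=1.726235  f(a)=+3.699e+00  f'(a)=-4.566e+00  a ← 13.480202 − (+3.699e+00/-4.566e+00) = 14.290196
iter 2: u=1.628389  f(a)=+3.596e-01  f'(a)=-3.718e+00  a ← 14.290196 − (+3.596e-01/-3.718e+00) = 14.386916
iter 3: u=1.617442  f(a)=+4.207e-03  f'(a)=-3.631e+00  a ← 14.386916 − (+4.207e-03/-3.631e+00) = 14.388074
iter 4: u=1.617312  f(a)=+5.908e-07  f'(a)=-3.630e+00  a ← 14.388074 − (+5.908e-07/-3.630e+00) = 14.388074
iter 5: u=1.617312  f(a)=+1.421e-14  f'(a)=-3.630e+00  a ← 14.388074 − (+1.421e-14/-3.630e+00) = 14.388074
converged: |Δa| < 1e-12 after 5 iterations
sag = a·(cosh(S/(2a)) − 1) = 14.388074·(cosh(1.617312) − 1) = 23.293972
T_max/T_min = cosh(S/(2a)) = 2.618978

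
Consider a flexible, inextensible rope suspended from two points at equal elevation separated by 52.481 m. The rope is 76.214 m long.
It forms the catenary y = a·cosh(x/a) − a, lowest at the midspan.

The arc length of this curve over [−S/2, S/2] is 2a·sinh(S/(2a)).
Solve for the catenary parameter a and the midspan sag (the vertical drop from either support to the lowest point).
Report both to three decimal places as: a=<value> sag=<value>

a=16.915 sag=24.777

seed: a₀ = √(S³/(24(L−S))) = √(52.481³/(24·23.733)) = 15.930199
iter 1: u=1.647217  f(a)=+3.436e+00  f'(a)=-3.870e+00  a ← 15.930199 − (+3.436e+00/-3.870e+00) = 16.817891
iter 2: u=1.560273  f(a)=+3.081e-01  f'(a)=-3.205e+00  a ← 16.817891 − (+3.081e-01/-3.205e+00) = 16.914028
iter 3: u=1.551405  f(a)=+3.017e-03  f'(a)=-3.142e+00  a ← 16.914028 − (+3.017e-03/-3.142e+00) = 16.914988
iter 4: u=1.551317  f(a)=+2.954e-07  f'(a)=-3.142e+00  a ← 16.914988 − (+2.954e-07/-3.142e+00) = 16.914988
iter 5: u=1.551317  f(a)=+0.000e+00  f'(a)=-3.142e+00  a ← 16.914988 − (+0.000e+00/-3.142e+00) = 16.914988
converged: |Δa| < 1e-12 after 5 iterations
sag = a·(cosh(S/(2a)) − 1) = 16.914988·(cosh(1.551317) − 1) = 24.777461
T_max/T_min = cosh(S/(2a)) = 2.464823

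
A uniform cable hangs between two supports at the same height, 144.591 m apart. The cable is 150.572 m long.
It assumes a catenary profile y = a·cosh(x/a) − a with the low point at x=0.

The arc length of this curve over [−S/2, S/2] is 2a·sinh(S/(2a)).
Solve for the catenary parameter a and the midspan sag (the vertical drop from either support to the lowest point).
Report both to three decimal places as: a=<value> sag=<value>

seed: a₀ = √(S³/(24(L−S))) = √(144.591³/(24·5.981)) = 145.117360
iter 1: u=0.498186  f(a)=+7.466e-02  f'(a)=-8.449e-02  a ← 145.117360 − (+7.466e-02/-8.449e-02) = 146.000989
iter 2: u=0.495171  f(a)=+6.874e-04  f'(a)=-8.294e-02  a ← 146.000989 − (+6.874e-04/-8.294e-02) = 146.009277
iter 3: u=0.495143  f(a)=+5.948e-08  f'(a)=-8.293e-02  a ← 146.009277 − (+5.948e-08/-8.293e-02) = 146.009278
iter 4: u=0.495143  f(a)=+0.000e+00  f'(a)=-8.293e-02  a ← 146.009278 − (+0.000e+00/-8.293e-02) = 146.009278
converged: |Δa| < 1e-12 after 4 iterations
sag = a·(cosh(S/(2a)) − 1) = 146.009278·(cosh(0.495143) − 1) = 18.266986
T_max/T_min = cosh(S/(2a)) = 1.125108

a=146.009 sag=18.267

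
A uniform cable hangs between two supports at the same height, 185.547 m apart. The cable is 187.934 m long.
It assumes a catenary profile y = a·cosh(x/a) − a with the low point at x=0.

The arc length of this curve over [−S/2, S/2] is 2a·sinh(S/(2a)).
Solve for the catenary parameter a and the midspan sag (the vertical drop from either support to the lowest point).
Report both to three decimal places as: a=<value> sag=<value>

a=334.568 sag=12.945

seed: a₀ = √(S³/(24(L−S))) = √(185.547³/(24·2.387)) = 333.925108
iter 1: u=0.277827  f(a)=+9.229e-03  f'(a)=-1.441e-02  a ← 333.925108 − (+9.229e-03/-1.441e-02) = 334.565710
iter 2: u=0.277295  f(a)=+2.663e-05  f'(a)=-1.432e-02  a ← 334.565710 − (+2.663e-05/-1.432e-02) = 334.567569
iter 3: u=0.277294  f(a)=+2.230e-10  f'(a)=-1.432e-02  a ← 334.567569 − (+2.230e-10/-1.432e-02) = 334.567569
iter 4: u=0.277294  f(a)=+2.842e-14  f'(a)=-1.432e-02  a ← 334.567569 − (+2.842e-14/-1.432e-02) = 334.567569
converged: |Δa| < 1e-12 after 4 iterations
sag = a·(cosh(S/(2a)) − 1) = 334.567569·(cosh(0.277294) − 1) = 12.945388
T_max/T_min = cosh(S/(2a)) = 1.038693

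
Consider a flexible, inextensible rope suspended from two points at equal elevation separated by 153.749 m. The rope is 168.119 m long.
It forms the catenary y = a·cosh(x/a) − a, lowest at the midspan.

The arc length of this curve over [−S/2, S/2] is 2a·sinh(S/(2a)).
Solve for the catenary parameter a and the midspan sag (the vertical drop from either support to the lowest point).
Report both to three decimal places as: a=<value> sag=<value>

seed: a₀ = √(S³/(24(L−S))) = √(153.749³/(24·14.370)) = 102.656025
iter 1: u=0.748855  f(a)=+4.083e-01  f'(a)=-2.960e-01  a ← 102.656025 − (+4.083e-01/-2.960e-01) = 104.035655
iter 2: u=0.738925  f(a)=+8.378e-03  f'(a)=-2.839e-01  a ← 104.035655 − (+8.378e-03/-2.839e-01) = 104.065160
iter 3: u=0.738715  f(a)=+3.690e-06  f'(a)=-2.837e-01  a ← 104.065160 − (+3.690e-06/-2.837e-01) = 104.065173
iter 4: u=0.738715  f(a)=+7.390e-13  f'(a)=-2.837e-01  a ← 104.065173 − (+7.390e-13/-2.837e-01) = 104.065173
converged: |Δa| < 1e-12 after 4 iterations
sag = a·(cosh(S/(2a)) − 1) = 104.065173·(cosh(0.738715) − 1) = 29.709114
T_max/T_min = cosh(S/(2a)) = 1.285486

a=104.065 sag=29.709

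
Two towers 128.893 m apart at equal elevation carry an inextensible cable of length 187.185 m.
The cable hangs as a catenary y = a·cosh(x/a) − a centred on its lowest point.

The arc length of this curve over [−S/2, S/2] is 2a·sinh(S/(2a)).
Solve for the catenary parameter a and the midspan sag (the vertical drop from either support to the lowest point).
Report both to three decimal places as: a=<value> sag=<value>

seed: a₀ = √(S³/(24(L−S))) = √(128.893³/(24·58.292)) = 39.123158
iter 1: u=1.647272  f(a)=+8.439e+00  f'(a)=-3.871e+00  a ← 39.123158 − (+8.439e+00/-3.871e+00) = 41.303369
iter 2: u=1.560321  f(a)=+7.568e-01  f'(a)=-3.205e+00  a ← 41.303369 − (+7.568e-01/-3.205e+00) = 41.539501
iter 3: u=1.551451  f(a)=+7.411e-03  f'(a)=-3.143e+00  a ← 41.539501 − (+7.411e-03/-3.143e+00) = 41.541859
iter 4: u=1.551363  f(a)=+7.260e-07  f'(a)=-3.142e+00  a ← 41.541859 − (+7.260e-07/-3.142e+00) = 41.541860
iter 5: u=1.551363  f(a)=+0.000e+00  f'(a)=-3.142e+00  a ← 41.541860 − (+0.000e+00/-3.142e+00) = 41.541860
converged: |Δa| < 1e-12 after 5 iterations
sag = a·(cosh(S/(2a)) − 1) = 41.541860·(cosh(1.551363) − 1) = 60.855807
T_max/T_min = cosh(S/(2a)) = 2.464927

a=41.542 sag=60.856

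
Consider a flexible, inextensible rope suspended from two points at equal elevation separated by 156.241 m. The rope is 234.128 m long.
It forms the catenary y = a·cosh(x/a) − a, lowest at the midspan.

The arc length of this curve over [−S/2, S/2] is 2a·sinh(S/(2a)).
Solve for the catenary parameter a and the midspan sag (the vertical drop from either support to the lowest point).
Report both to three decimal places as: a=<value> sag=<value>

seed: a₀ = √(S³/(24(L−S))) = √(156.241³/(24·77.887)) = 45.170449
iter 1: u=1.729460  f(a)=+1.251e+01  f'(a)=-4.597e+00  a ← 45.170449 − (+1.251e+01/-4.597e+00) = 47.892713
iter 2: u=1.631156  f(a)=+1.220e+00  f'(a)=-3.740e+00  a ← 47.892713 − (+1.220e+00/-3.740e+00) = 48.219039
iter 3: u=1.620117  f(a)=+1.438e-02  f'(a)=-3.652e+00  a ← 48.219039 − (+1.438e-02/-3.652e+00) = 48.222976
iter 4: u=1.619985  f(a)=+2.048e-06  f'(a)=-3.651e+00  a ← 48.222976 − (+2.048e-06/-3.651e+00) = 48.222977
iter 5: u=1.619985  f(a)=+2.842e-14  f'(a)=-3.651e+00  a ← 48.222977 − (+2.842e-14/-3.651e+00) = 48.222977
converged: |Δa| < 1e-12 after 5 iterations
sag = a·(cosh(S/(2a)) − 1) = 48.222977·(cosh(1.619985) − 1) = 78.384431
T_max/T_min = cosh(S/(2a)) = 2.625458

a=48.223 sag=78.384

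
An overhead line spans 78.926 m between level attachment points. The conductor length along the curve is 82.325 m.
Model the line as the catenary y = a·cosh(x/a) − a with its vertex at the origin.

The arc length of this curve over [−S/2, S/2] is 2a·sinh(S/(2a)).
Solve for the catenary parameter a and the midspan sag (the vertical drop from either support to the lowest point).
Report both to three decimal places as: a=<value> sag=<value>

seed: a₀ = √(S³/(24(L−S))) = √(78.926³/(24·3.399)) = 77.633459
iter 1: u=0.508325  f(a)=+4.419e-02  f'(a)=-8.985e-02  a ← 77.633459 − (+4.419e-02/-8.985e-02) = 78.125231
iter 2: u=0.505125  f(a)=+4.234e-04  f'(a)=-8.813e-02  a ← 78.125231 − (+4.234e-04/-8.813e-02) = 78.130034
iter 3: u=0.505094  f(a)=+3.970e-08  f'(a)=-8.812e-02  a ← 78.130034 − (+3.970e-08/-8.812e-02) = 78.130035
iter 4: u=0.505094  f(a)=-1.421e-14  f'(a)=-8.812e-02  a ← 78.130035 − (-1.421e-14/-8.812e-02) = 78.130035
converged: |Δa| < 1e-12 after 4 iterations
sag = a·(cosh(S/(2a)) − 1) = 78.130035·(cosh(0.505094) − 1) = 10.179952
T_max/T_min = cosh(S/(2a)) = 1.130295

a=78.130 sag=10.180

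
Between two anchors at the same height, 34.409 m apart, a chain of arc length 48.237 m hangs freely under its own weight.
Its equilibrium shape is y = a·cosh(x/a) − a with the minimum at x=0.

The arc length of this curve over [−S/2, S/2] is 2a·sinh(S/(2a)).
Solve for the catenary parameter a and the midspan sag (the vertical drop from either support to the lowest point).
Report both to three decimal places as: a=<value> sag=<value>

seed: a₀ = √(S³/(24(L−S))) = √(34.409³/(24·13.828)) = 11.079567
iter 1: u=1.552813  f(a)=+1.766e+00  f'(a)=-3.152e+00  a ← 11.079567 − (+1.766e+00/-3.152e+00) = 11.639844
iter 2: u=1.478070  f(a)=+1.428e-01  f'(a)=-2.661e+00  a ← 11.639844 − (+1.428e-01/-2.661e+00) = 11.693504
iter 3: u=1.471287  f(a)=+1.115e-03  f'(a)=-2.620e+00  a ← 11.693504 − (+1.115e-03/-2.620e+00) = 11.693930
iter 4: u=1.471233  f(a)=+6.918e-08  f'(a)=-2.620e+00  a ← 11.693930 − (+6.918e-08/-2.620e+00) = 11.693930
iter 5: u=1.471233  f(a)=+7.105e-15  f'(a)=-2.620e+00  a ← 11.693930 − (+7.105e-15/-2.620e+00) = 11.693930
converged: |Δa| < 1e-12 after 5 iterations
sag = a·(cosh(S/(2a)) − 1) = 11.693930·(cosh(1.471233) − 1) = 15.109988
T_max/T_min = cosh(S/(2a)) = 2.292122

a=11.694 sag=15.110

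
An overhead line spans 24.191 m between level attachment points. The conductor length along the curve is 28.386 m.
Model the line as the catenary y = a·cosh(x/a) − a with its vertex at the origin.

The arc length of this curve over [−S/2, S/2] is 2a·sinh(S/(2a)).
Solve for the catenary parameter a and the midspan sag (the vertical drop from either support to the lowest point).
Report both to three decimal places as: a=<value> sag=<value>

a=12.155 sag=6.532

seed: a₀ = √(S³/(24(L−S))) = √(24.191³/(24·4.195)) = 11.857937
iter 1: u=1.020034  f(a)=+2.237e-01  f'(a)=-7.839e-01  a ← 11.857937 − (+2.237e-01/-7.839e-01) = 12.143317
iter 2: u=0.996062  f(a)=+8.331e-03  f'(a)=-7.265e-01  a ← 12.143317 − (+8.331e-03/-7.265e-01) = 12.154784
iter 3: u=0.995123  f(a)=+1.254e-05  f'(a)=-7.244e-01  a ← 12.154784 − (+1.254e-05/-7.244e-01) = 12.154801
iter 4: u=0.995121  f(a)=+2.852e-11  f'(a)=-7.244e-01  a ← 12.154801 − (+2.852e-11/-7.244e-01) = 12.154801
iter 5: u=0.995121  f(a)=+3.553e-15  f'(a)=-7.244e-01  a ← 12.154801 − (+3.553e-15/-7.244e-01) = 12.154801
converged: |Δa| < 1e-12 after 5 iterations
sag = a·(cosh(S/(2a)) − 1) = 12.154801·(cosh(0.995121) − 1) = 6.531569
T_max/T_min = cosh(S/(2a)) = 1.537365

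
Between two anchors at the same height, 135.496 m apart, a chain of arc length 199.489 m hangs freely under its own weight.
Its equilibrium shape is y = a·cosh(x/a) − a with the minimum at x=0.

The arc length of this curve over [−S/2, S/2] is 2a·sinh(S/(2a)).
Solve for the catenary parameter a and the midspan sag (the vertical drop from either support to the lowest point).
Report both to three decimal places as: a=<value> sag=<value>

a=42.834 sag=65.719

seed: a₀ = √(S³/(24(L−S))) = √(135.496³/(24·63.993)) = 40.245549
iter 1: u=1.683366  f(a)=+9.703e+00  f'(a)=-4.177e+00  a ← 40.245549 − (+9.703e+00/-4.177e+00) = 42.568355
iter 2: u=1.591511  f(a)=+9.035e-01  f'(a)=-3.433e+00  a ← 42.568355 − (+9.035e-01/-3.433e+00) = 42.831554
iter 3: u=1.581731  f(a)=+9.608e-03  f'(a)=-3.360e+00  a ← 42.831554 − (+9.608e-03/-3.360e+00) = 42.834414
iter 4: u=1.581625  f(a)=+1.112e-06  f'(a)=-3.359e+00  a ← 42.834414 − (+1.112e-06/-3.359e+00) = 42.834414
iter 5: u=1.581625  f(a)=+5.684e-14  f'(a)=-3.359e+00  a ← 42.834414 − (+5.684e-14/-3.359e+00) = 42.834414
converged: |Δa| < 1e-12 after 5 iterations
sag = a·(cosh(S/(2a)) − 1) = 42.834414·(cosh(1.581625) − 1) = 65.718579
T_max/T_min = cosh(S/(2a)) = 2.534247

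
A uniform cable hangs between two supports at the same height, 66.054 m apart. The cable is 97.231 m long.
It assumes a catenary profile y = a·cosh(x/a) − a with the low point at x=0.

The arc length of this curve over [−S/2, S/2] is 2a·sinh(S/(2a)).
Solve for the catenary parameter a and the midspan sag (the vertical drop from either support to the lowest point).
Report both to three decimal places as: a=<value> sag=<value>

a=20.887 sag=32.025

seed: a₀ = √(S³/(24(L−S))) = √(66.054³/(24·31.177)) = 19.625734
iter 1: u=1.682842  f(a)=+4.724e+00  f'(a)=-4.173e+00  a ← 19.625734 − (+4.724e+00/-4.173e+00) = 20.757881
iter 2: u=1.591058  f(a)=+4.396e-01  f'(a)=-3.429e+00  a ← 20.757881 − (+4.396e-01/-3.429e+00) = 20.886082
iter 3: u=1.581292  f(a)=+4.670e-03  f'(a)=-3.357e+00  a ← 20.886082 − (+4.670e-03/-3.357e+00) = 20.887473
iter 4: u=1.581187  f(a)=+5.393e-07  f'(a)=-3.356e+00  a ← 20.887473 − (+5.393e-07/-3.356e+00) = 20.887473
iter 5: u=1.581187  f(a)=+0.000e+00  f'(a)=-3.356e+00  a ← 20.887473 − (+0.000e+00/-3.356e+00) = 20.887473
converged: |Δa| < 1e-12 after 5 iterations
sag = a·(cosh(S/(2a)) − 1) = 20.887473·(cosh(1.581187) − 1) = 32.025222
T_max/T_min = cosh(S/(2a)) = 2.533226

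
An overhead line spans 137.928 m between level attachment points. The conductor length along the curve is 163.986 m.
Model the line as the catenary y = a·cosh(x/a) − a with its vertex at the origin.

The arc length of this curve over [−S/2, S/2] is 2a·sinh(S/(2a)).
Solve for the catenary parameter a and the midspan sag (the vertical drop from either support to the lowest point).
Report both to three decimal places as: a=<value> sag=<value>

seed: a₀ = √(S³/(24(L−S))) = √(137.928³/(24·26.058)) = 64.774266
iter 1: u=1.064682  f(a)=+1.517e+00  f'(a)=-8.996e-01  a ← 64.774266 − (+1.517e+00/-8.996e-01) = 66.461098
iter 2: u=1.037660  f(a)=+6.129e-02  f'(a)=-8.282e-01  a ← 66.461098 − (+6.129e-02/-8.282e-01) = 66.535107
iter 3: u=1.036505  f(a)=+1.093e-04  f'(a)=-8.253e-01  a ← 66.535107 − (+1.093e-04/-8.253e-01) = 66.535239
iter 4: u=1.036503  f(a)=+3.494e-10  f'(a)=-8.252e-01  a ← 66.535239 − (+3.494e-10/-8.252e-01) = 66.535239
iter 5: u=1.036503  f(a)=-2.842e-14  f'(a)=-8.252e-01  a ← 66.535239 − (-2.842e-14/-8.252e-01) = 66.535239
converged: |Δa| < 1e-12 after 5 iterations
sag = a·(cosh(S/(2a)) − 1) = 66.535239·(cosh(1.036503) − 1) = 39.057327
T_max/T_min = cosh(S/(2a)) = 1.587017

a=66.535 sag=39.057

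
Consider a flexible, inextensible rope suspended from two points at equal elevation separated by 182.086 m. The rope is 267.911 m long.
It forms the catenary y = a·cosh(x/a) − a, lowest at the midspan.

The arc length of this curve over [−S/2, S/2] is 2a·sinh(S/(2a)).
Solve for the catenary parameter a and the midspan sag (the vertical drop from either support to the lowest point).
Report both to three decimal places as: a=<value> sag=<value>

seed: a₀ = √(S³/(24(L−S))) = √(182.086³/(24·85.825)) = 54.138012
iter 1: u=1.681683  f(a)=+1.299e+01  f'(a)=-4.163e+00  a ← 54.138012 − (+1.299e+01/-4.163e+00) = 57.257604
iter 2: u=1.590060  f(a)=+1.207e+00  f'(a)=-3.422e+00  a ← 57.257604 − (+1.207e+00/-3.422e+00) = 57.610351
iter 3: u=1.580324  f(a)=+1.279e-02  f'(a)=-3.350e+00  a ← 57.610351 − (+1.279e-02/-3.350e+00) = 57.614169
iter 4: u=1.580219  f(a)=+1.469e-06  f'(a)=-3.349e+00  a ← 57.614169 − (+1.469e-06/-3.349e+00) = 57.614169
iter 5: u=1.580219  f(a)=-5.684e-14  f'(a)=-3.349e+00  a ← 57.614169 − (-5.684e-14/-3.349e+00) = 57.614169
converged: |Δa| < 1e-12 after 5 iterations
sag = a·(cosh(S/(2a)) − 1) = 57.614169·(cosh(1.580219) − 1) = 88.205817
T_max/T_min = cosh(S/(2a)) = 2.530974

a=57.614 sag=88.206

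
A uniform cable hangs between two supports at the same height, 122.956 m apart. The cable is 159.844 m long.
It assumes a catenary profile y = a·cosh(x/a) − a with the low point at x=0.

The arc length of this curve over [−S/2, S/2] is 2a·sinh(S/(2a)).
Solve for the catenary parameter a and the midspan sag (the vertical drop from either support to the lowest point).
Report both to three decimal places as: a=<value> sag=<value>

a=47.756 sag=45.347

seed: a₀ = √(S³/(24(L−S))) = √(122.956³/(24·36.888)) = 45.822250
iter 1: u=1.341663  f(a)=+3.466e+00  f'(a)=-1.919e+00  a ← 45.822250 − (+3.466e+00/-1.919e+00) = 47.628242
iter 2: u=1.290789  f(a)=+2.154e-01  f'(a)=-1.687e+00  a ← 47.628242 − (+2.154e-01/-1.687e+00) = 47.755926
iter 3: u=1.287338  f(a)=+9.545e-04  f'(a)=-1.672e+00  a ← 47.755926 − (+9.545e-04/-1.672e+00) = 47.756497
iter 4: u=1.287322  f(a)=+1.892e-08  f'(a)=-1.672e+00  a ← 47.756497 − (+1.892e-08/-1.672e+00) = 47.756497
iter 5: u=1.287322  f(a)=+0.000e+00  f'(a)=-1.672e+00  a ← 47.756497 − (+0.000e+00/-1.672e+00) = 47.756497
converged: |Δa| < 1e-12 after 5 iterations
sag = a·(cosh(S/(2a)) − 1) = 47.756497·(cosh(1.287322) − 1) = 45.346721
T_max/T_min = cosh(S/(2a)) = 1.949540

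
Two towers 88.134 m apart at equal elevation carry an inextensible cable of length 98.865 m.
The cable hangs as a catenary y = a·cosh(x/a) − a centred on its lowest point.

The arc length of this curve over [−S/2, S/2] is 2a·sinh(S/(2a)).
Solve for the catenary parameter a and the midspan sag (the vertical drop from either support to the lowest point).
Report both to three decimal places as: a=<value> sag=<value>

seed: a₀ = √(S³/(24(L−S))) = √(88.134³/(24·10.731)) = 51.557221
iter 1: u=0.854720  f(a)=+3.989e-01  f'(a)=-4.475e-01  a ← 51.557221 − (+3.989e-01/-4.475e-01) = 52.448553
iter 2: u=0.840195  f(a)=+1.058e-02  f'(a)=-4.240e-01  a ← 52.448553 − (+1.058e-02/-4.240e-01) = 52.473501
iter 3: u=0.839795  f(a)=+7.891e-06  f'(a)=-4.234e-01  a ← 52.473501 − (+7.891e-06/-4.234e-01) = 52.473519
iter 4: u=0.839795  f(a)=+4.391e-12  f'(a)=-4.234e-01  a ← 52.473519 − (+4.391e-12/-4.234e-01) = 52.473519
converged: |Δa| < 1e-12 after 4 iterations
sag = a·(cosh(S/(2a)) − 1) = 52.473519·(cosh(0.839795) − 1) = 19.616995
T_max/T_min = cosh(S/(2a)) = 1.373846

a=52.474 sag=19.617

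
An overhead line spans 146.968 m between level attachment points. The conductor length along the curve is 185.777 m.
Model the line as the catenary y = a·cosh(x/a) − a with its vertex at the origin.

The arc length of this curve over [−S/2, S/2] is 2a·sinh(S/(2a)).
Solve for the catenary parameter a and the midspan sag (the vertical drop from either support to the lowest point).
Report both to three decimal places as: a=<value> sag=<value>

seed: a₀ = √(S³/(24(L−S))) = √(146.968³/(24·38.809)) = 58.379763
iter 1: u=1.258724  f(a)=+3.193e+00  f'(a)=-1.552e+00  a ← 58.379763 − (+3.193e+00/-1.552e+00) = 60.436489
iter 2: u=1.215888  f(a)=+1.765e-01  f'(a)=-1.385e+00  a ← 60.436489 − (+1.765e-01/-1.385e+00) = 60.563909
iter 3: u=1.213330  f(a)=+6.091e-04  f'(a)=-1.376e+00  a ← 60.563909 − (+6.091e-04/-1.376e+00) = 60.564352
iter 4: u=1.213321  f(a)=+7.309e-09  f'(a)=-1.376e+00  a ← 60.564352 − (+7.309e-09/-1.376e+00) = 60.564352
iter 5: u=1.213321  f(a)=+2.842e-14  f'(a)=-1.376e+00  a ← 60.564352 − (+2.842e-14/-1.376e+00) = 60.564352
converged: |Δa| < 1e-12 after 5 iterations
sag = a·(cosh(S/(2a)) − 1) = 60.564352·(cosh(1.213321) − 1) = 50.324395
T_max/T_min = cosh(S/(2a)) = 1.830924

a=60.564 sag=50.324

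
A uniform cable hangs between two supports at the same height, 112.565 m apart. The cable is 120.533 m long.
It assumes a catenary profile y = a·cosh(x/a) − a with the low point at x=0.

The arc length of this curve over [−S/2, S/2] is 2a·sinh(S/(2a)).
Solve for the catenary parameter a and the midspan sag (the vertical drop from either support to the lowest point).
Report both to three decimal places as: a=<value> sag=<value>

seed: a₀ = √(S³/(24(L−S))) = √(112.565³/(24·7.968)) = 86.362415
iter 1: u=0.651701  f(a)=+1.709e-01  f'(a)=-1.925e-01  a ← 86.362415 − (+1.709e-01/-1.925e-01) = 87.250435
iter 2: u=0.645068  f(a)=+2.672e-03  f'(a)=-1.865e-01  a ← 87.250435 − (+2.672e-03/-1.865e-01) = 87.264763
iter 3: u=0.644963  f(a)=+6.761e-07  f'(a)=-1.864e-01  a ← 87.264763 − (+6.761e-07/-1.864e-01) = 87.264767
iter 4: u=0.644962  f(a)=+4.263e-14  f'(a)=-1.864e-01  a ← 87.264767 − (+4.263e-14/-1.864e-01) = 87.264767
converged: |Δa| < 1e-12 after 4 iterations
sag = a·(cosh(S/(2a)) − 1) = 87.264767·(cosh(0.644962) − 1) = 18.788006
T_max/T_min = cosh(S/(2a)) = 1.215299

a=87.265 sag=18.788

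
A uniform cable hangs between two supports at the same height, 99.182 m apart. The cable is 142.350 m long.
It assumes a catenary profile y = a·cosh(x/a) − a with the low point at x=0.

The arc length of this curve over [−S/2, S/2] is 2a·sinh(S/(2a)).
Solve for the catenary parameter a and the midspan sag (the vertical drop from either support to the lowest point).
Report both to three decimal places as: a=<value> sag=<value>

seed: a₀ = √(S³/(24(L−S))) = √(99.182³/(24·43.168)) = 30.687585
iter 1: u=1.615996  f(a)=+6.000e+00  f'(a)=-3.620e+00  a ← 30.687585 − (+6.000e+00/-3.620e+00) = 32.345039
iter 2: u=1.533187  f(a)=+5.204e-01  f'(a)=-3.017e+00  a ← 32.345039 − (+5.204e-01/-3.017e+00) = 32.517526
iter 3: u=1.525055  f(a)=+4.736e-03  f'(a)=-2.962e+00  a ← 32.517526 − (+4.736e-03/-2.962e+00) = 32.519124
iter 4: u=1.524980  f(a)=+4.001e-07  f'(a)=-2.962e+00  a ← 32.519124 − (+4.001e-07/-2.962e+00) = 32.519124
iter 5: u=1.524980  f(a)=+0.000e+00  f'(a)=-2.962e+00  a ← 32.519124 − (+0.000e+00/-2.962e+00) = 32.519124
converged: |Δa| < 1e-12 after 5 iterations
sag = a·(cosh(S/(2a)) − 1) = 32.519124·(cosh(1.524980) − 1) = 45.732866
T_max/T_min = cosh(S/(2a)) = 2.406338

a=32.519 sag=45.733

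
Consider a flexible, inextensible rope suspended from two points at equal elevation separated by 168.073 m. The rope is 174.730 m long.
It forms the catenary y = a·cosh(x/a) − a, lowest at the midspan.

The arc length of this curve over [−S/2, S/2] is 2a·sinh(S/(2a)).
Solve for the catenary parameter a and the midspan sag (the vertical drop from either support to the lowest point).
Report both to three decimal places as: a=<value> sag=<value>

seed: a₀ = √(S³/(24(L−S))) = √(168.073³/(24·6.657)) = 172.386014
iter 1: u=0.487490  f(a)=+7.955e-02  f'(a)=-7.908e-02  a ← 172.386014 − (+7.955e-02/-7.908e-02) = 173.391895
iter 2: u=0.484662  f(a)=+7.017e-04  f'(a)=-7.770e-02  a ← 173.391895 − (+7.017e-04/-7.770e-02) = 173.400926
iter 3: u=0.484637  f(a)=+5.567e-08  f'(a)=-7.768e-02  a ← 173.400926 − (+5.567e-08/-7.768e-02) = 173.400926
iter 4: u=0.484637  f(a)=+2.842e-14  f'(a)=-7.768e-02  a ← 173.400926 − (+2.842e-14/-7.768e-02) = 173.400926
converged: |Δa| < 1e-12 after 4 iterations
sag = a·(cosh(S/(2a)) − 1) = 173.400926·(cosh(0.484637) − 1) = 20.765303
T_max/T_min = cosh(S/(2a)) = 1.119753

a=173.401 sag=20.765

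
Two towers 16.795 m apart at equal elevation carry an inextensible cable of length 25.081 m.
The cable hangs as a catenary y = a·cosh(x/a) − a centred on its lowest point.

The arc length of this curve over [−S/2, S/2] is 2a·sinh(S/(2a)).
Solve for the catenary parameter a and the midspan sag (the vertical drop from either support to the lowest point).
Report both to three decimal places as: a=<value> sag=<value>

seed: a₀ = √(S³/(24(L−S))) = √(16.795³/(24·8.286)) = 4.880810
iter 1: u=1.720514  f(a)=+1.316e+00  f'(a)=-4.513e+00  a ← 4.880810 − (+1.316e+00/-4.513e+00) = 5.172539
iter 2: u=1.623477  f(a)=+1.273e-01  f'(a)=-3.679e+00  a ← 5.172539 − (+1.273e-01/-3.679e+00) = 5.207134
iter 3: u=1.612691  f(a)=+1.470e-03  f'(a)=-3.594e+00  a ← 5.207134 − (+1.470e-03/-3.594e+00) = 5.207543
iter 4: u=1.612565  f(a)=+2.013e-07  f'(a)=-3.593e+00  a ← 5.207543 − (+2.013e-07/-3.593e+00) = 5.207543
iter 5: u=1.612565  f(a)=+3.553e-15  f'(a)=-3.593e+00  a ← 5.207543 − (+3.553e-15/-3.593e+00) = 5.207543
converged: |Δa| < 1e-12 after 5 iterations
sag = a·(cosh(S/(2a)) − 1) = 5.207543·(cosh(1.612565) − 1) = 8.371214
T_max/T_min = cosh(S/(2a)) = 2.607517

a=5.208 sag=8.371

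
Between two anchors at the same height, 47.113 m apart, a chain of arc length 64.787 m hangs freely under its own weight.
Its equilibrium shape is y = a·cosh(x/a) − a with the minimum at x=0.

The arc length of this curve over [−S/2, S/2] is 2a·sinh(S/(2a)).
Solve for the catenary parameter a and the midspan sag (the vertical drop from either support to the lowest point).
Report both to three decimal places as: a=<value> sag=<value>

seed: a₀ = √(S³/(24(L−S))) = √(47.113³/(24·17.674)) = 15.701390
iter 1: u=1.500281  f(a)=+2.099e+00  f'(a)=-2.800e+00  a ← 15.701390 − (+2.099e+00/-2.800e+00) = 16.450932
iter 2: u=1.431925  f(a)=+1.597e-01  f'(a)=-2.389e+00  a ← 16.450932 − (+1.597e-01/-2.389e+00) = 16.517760
iter 3: u=1.426132  f(a)=+1.092e-03  f'(a)=-2.357e+00  a ← 16.517760 − (+1.092e-03/-2.357e+00) = 16.518224
iter 4: u=1.426092  f(a)=+5.184e-08  f'(a)=-2.356e+00  a ← 16.518224 − (+5.184e-08/-2.356e+00) = 16.518224
iter 5: u=1.426092  f(a)=-1.421e-14  f'(a)=-2.356e+00  a ← 16.518224 − (-1.421e-14/-2.356e+00) = 16.518224
converged: |Δa| < 1e-12 after 5 iterations
sag = a·(cosh(S/(2a)) − 1) = 16.518224·(cosh(1.426092) − 1) = 19.843715
T_max/T_min = cosh(S/(2a)) = 2.201323

a=16.518 sag=19.844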